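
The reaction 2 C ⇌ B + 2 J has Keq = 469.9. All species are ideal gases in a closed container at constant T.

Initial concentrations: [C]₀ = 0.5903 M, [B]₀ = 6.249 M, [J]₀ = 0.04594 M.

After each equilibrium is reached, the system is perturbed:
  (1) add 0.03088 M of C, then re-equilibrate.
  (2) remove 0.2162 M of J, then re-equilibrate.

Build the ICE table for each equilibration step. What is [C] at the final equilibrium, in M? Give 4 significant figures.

Q₀ = 0.03785 vs Keq = 469.9 ⇒ Q<K, forward
Step 1:
                  C         B         J
  Initial    0.5903     6.249   0.04594
  Change    -0.5233    0.2616    0.5233
  Equil       0.067     6.511    0.5692
  solve Keq expr → x = 0.2616; check Q = 469.9
Then add 0.03088 M of C.
Step 2:
                  C         B         J
  Initial   0.09788     6.511    0.5692
  Change   -0.02756   0.01378   0.02756
  Equil     0.07032     6.524    0.5968
  solve Keq expr → x = 0.01378; check Q = 469.9
Then remove 0.2162 M of J.
Step 3:
                  C         B         J
  Initial   0.07032     6.524    0.3806
  Change   -0.02275   0.01138   0.02275
  Equil     0.04757     6.536    0.4034
  solve Keq expr → x = 0.01138; check Q = 469.9

[C]_eq = 0.04757 M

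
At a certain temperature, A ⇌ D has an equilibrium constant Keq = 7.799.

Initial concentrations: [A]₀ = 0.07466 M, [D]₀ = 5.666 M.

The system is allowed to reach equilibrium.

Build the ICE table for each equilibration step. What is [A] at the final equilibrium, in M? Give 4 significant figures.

[A]_eq = 0.6524 M

Q₀ = 75.89 vs Keq = 7.799 ⇒ Q>K, reverse
Step 1:
                    A           D
  init        0.07466       5.666
  Δ            0.5778     -0.5778
  eq           0.6524       5.088
  solve Keq expr → x = -0.5778; check Q = 7.799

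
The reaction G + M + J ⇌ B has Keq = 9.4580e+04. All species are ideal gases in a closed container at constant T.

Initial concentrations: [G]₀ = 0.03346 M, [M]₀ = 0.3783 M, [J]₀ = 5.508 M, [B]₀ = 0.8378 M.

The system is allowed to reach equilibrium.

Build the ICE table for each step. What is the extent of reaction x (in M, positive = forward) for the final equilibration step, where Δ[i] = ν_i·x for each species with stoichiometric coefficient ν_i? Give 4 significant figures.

Q₀ = 12.02 vs Keq = 9.4580e+04 ⇒ Q<K, forward
Step 1:
                   G          M          J          B
  init       0.03346     0.3783      5.508     0.8378
  Δ         -0.03346   -0.03346   -0.03346    0.03346
  eq      4.8795e-06     0.3448      5.475     0.8713
  solve Keq expr → x = 0.03346; check Q = 9.4580e+04

x = 0.03346 M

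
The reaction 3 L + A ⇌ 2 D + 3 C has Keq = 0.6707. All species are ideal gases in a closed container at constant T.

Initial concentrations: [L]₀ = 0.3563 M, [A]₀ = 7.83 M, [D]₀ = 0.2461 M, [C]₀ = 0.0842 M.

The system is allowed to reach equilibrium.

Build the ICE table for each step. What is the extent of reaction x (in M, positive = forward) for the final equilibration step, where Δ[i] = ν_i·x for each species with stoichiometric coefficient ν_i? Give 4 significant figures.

Q₀ = 1.0208e-04 vs Keq = 0.6707 ⇒ Q<K, forward
Step 1:
                   L          A          D          C
  Initial     0.3563       7.83     0.2461     0.0842
  Change     -0.2495   -0.08318     0.1664     0.2495
  Equil       0.1068      7.747     0.4125     0.3337
  solve Keq expr → x = 0.08318; check Q = 0.6707

x = 0.08318 M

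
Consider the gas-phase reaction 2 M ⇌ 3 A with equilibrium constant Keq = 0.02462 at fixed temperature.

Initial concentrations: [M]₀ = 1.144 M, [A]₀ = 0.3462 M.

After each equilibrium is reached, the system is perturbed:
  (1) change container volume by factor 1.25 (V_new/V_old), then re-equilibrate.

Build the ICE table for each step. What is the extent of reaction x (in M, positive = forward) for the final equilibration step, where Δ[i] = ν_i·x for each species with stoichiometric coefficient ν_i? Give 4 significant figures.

Q₀ = 0.03171 vs Keq = 0.02462 ⇒ Q>K, reverse
Step 1:
                  M         A
  Initial     1.144    0.3462
  Change    0.01661  -0.02492
  Equil       1.161    0.3213
  solve Keq expr → x = -0.008306; check Q = 0.02462
Then change container volume by factor 1.25 (V_new/V_old).
Step 2:
                  M         A
  Initial    0.9285     0.257
  Change   -0.01168   0.01752
  Equil      0.9168    0.2745
  solve Keq expr → x = 0.00584; check Q = 0.02462

x = 0.00584 M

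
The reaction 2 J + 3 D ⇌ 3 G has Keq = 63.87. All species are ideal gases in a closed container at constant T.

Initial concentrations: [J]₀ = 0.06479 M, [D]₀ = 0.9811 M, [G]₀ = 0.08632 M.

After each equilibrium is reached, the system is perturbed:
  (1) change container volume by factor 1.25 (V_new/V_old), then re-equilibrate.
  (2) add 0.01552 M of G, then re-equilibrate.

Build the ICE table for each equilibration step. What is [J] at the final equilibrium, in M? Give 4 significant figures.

[J]_eq = 0.01126 M

Q₀ = 0.1622 vs Keq = 63.87 ⇒ Q<K, forward
Step 1:
                    J           D           G
  I           0.06479      0.9811     0.08632
  C          -0.05466    -0.08198     0.08198
  E           0.01013      0.8991      0.1683
  solve Keq expr → x = 0.02733; check Q = 63.87
Then change container volume by factor 1.25 (V_new/V_old).
Step 2:
                    J           D           G
  I          0.008107      0.7193      0.1346
  C           0.00169    0.002535   -0.002535
  E          0.009797      0.7218      0.1321
  solve Keq expr → x = -8.4503e-04; check Q = 63.87
Then add 0.01552 M of G.
Step 3:
                    J           D           G
  I          0.009797      0.7218      0.1476
  C          0.001467      0.0022     -0.0022
  E           0.01126       0.724      0.1454
  solve Keq expr → x = -7.3344e-04; check Q = 63.87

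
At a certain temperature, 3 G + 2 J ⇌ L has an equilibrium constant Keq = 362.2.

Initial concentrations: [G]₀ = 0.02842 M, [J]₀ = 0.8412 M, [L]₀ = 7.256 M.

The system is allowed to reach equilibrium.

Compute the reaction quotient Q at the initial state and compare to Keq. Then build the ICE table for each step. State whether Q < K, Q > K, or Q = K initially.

Q₀ = 4.4671e+05; Q > K (proceeds reverse)

Q₀ = 4.4671e+05 vs Keq = 362.2 ⇒ Q>K, reverse
Step 1:
                  G         J         L
  I         0.02842    0.8412     7.256
  C          0.2417    0.1612  -0.08058
  E          0.2702     1.002     7.175
  solve Keq expr → x = -0.08058; check Q = 362.2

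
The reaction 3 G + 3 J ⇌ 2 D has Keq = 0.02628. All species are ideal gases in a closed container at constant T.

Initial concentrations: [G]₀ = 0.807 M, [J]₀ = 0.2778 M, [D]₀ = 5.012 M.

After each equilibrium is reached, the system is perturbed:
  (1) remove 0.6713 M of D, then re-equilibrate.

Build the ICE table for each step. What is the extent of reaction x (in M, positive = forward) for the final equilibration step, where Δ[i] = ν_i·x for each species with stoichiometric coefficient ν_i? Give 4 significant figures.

x = 0.05266 M

Q₀ = 2229 vs Keq = 0.02628 ⇒ Q>K, reverse
Step 1:
                    G           J           D
  Initial       0.807      0.2778       5.012
  Change        2.257       2.257      -1.504
  Equil         3.064       2.534       3.508
  solve Keq expr → x = -0.7522; check Q = 0.02628
Then remove 0.6713 M of D.
Step 2:
                    G           J           D
  Initial       3.064       2.534       2.836
  Change       -0.158      -0.158      0.1053
  Equil         2.906       2.376       2.942
  solve Keq expr → x = 0.05266; check Q = 0.02628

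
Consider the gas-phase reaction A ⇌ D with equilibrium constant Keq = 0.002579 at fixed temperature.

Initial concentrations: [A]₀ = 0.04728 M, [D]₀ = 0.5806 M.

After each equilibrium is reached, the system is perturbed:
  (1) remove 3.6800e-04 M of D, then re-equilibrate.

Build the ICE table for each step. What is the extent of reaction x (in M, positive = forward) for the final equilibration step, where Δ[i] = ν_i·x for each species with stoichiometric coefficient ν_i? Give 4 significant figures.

Q₀ = 12.28 vs Keq = 0.002579 ⇒ Q>K, reverse
Step 1:
                    A           D
  Initial     0.04728      0.5806
  Change        0.579      -0.579
  Equil        0.6263    0.001615
  solve Keq expr → x = -0.579; check Q = 0.002579
Then remove 3.6800e-04 M of D.
Step 2:
                    A           D
  Initial      0.6263    0.001247
  Change  -3.6705e-04  3.6705e-04
  Equil        0.6259    0.001614
  solve Keq expr → x = 3.6705e-04; check Q = 0.002579

x = 3.6705e-04 M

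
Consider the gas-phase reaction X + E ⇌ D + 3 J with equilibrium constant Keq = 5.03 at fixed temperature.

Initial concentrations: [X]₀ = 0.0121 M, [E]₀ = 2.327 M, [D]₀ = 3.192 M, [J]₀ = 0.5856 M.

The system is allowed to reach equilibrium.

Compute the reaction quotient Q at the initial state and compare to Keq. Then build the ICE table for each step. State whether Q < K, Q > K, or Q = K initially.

Q₀ = 22.77 vs Keq = 5.03 ⇒ Q>K, reverse
Step 1:
                   X          E          D          J
  init        0.0121      2.327      3.192     0.5856
  Δ          0.02412    0.02412   -0.02412   -0.07235
  eq         0.03622      2.351      3.168     0.5132
  solve Keq expr → x = -0.02412; check Q = 5.03

Q₀ = 22.77; Q > K (proceeds reverse)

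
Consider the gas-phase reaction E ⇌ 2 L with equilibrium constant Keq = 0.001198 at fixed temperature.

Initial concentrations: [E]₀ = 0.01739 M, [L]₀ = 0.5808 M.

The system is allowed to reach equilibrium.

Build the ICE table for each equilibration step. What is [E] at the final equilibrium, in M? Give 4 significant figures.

Q₀ = 19.4 vs Keq = 0.001198 ⇒ Q>K, reverse
Step 1:
                    E           L
  init        0.01739      0.5808
  Δ            0.2809     -0.5619
  eq           0.2983     0.01891
  solve Keq expr → x = -0.2809; check Q = 0.001198

[E]_eq = 0.2983 M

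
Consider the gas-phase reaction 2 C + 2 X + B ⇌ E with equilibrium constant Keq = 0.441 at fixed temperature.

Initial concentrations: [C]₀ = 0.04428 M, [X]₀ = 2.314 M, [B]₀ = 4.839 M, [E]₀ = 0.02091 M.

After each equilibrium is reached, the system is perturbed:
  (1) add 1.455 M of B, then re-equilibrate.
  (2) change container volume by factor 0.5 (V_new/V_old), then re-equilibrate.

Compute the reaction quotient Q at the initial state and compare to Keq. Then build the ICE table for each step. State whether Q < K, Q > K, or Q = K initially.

Q₀ = 0.4116; Q < K (proceeds forward)

Q₀ = 0.4116 vs Keq = 0.441 ⇒ Q<K, forward
Step 1:
                    C           X           B           E
  init        0.04428       2.314       4.839     0.02091
  Δ       -9.8232e-04 -9.8232e-04 -4.9116e-04  4.9116e-04
  eq           0.0433       2.313       4.839      0.0214
  solve Keq expr → x = 4.9116e-04; check Q = 0.441
Then add 1.455 M of B.
Step 2:
                    C           X           B           E
  init         0.0433       2.313       6.294      0.0214
  Δ         -0.003671   -0.003671   -0.001835    0.001835
  eq          0.03963       2.309       6.292     0.02324
  solve Keq expr → x = 0.001835; check Q = 0.441
Then change container volume by factor 0.5 (V_new/V_old).
Step 3:
                    C           X           B           E
  init        0.07925       4.619       12.58     0.04647
  Δ          -0.05402    -0.05402    -0.02701     0.02701
  eq          0.02524       4.565       12.56     0.07348
  solve Keq expr → x = 0.02701; check Q = 0.441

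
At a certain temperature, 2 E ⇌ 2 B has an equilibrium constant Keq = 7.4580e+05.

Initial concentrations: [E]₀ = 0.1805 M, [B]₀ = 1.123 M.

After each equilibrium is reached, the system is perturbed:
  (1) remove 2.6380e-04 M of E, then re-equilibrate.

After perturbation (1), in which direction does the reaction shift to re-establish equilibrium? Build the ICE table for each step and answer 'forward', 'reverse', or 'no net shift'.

Direction: reverse

Q₀ = 38.71 vs Keq = 7.4580e+05 ⇒ Q<K, forward
Step 1:
                   E          B
  init        0.1805      1.123
  Δ           -0.179      0.179
  eq        0.001508      1.302
  solve Keq expr → x = 0.0895; check Q = 7.4580e+05
Then remove 2.6380e-04 M of E.
Step 2:
                   E          B
  init      0.001244      1.302
  Δ       2.6349e-04 -2.6349e-04
  eq        0.001507      1.302
  solve Keq expr → x = -1.3175e-04; check Q = 7.4580e+05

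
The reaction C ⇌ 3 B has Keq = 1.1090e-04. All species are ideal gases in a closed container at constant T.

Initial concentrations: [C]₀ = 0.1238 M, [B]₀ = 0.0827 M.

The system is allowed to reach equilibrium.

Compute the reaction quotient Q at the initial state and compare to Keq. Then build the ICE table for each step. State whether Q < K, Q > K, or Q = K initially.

Q₀ = 0.004569 vs Keq = 1.1090e-04 ⇒ Q>K, reverse
Step 1:
                   C          B
  init        0.1238     0.0827
  Δ          0.01919   -0.05758
  eq           0.143    0.02512
  solve Keq expr → x = -0.01919; check Q = 1.1090e-04

Q₀ = 0.004569; Q > K (proceeds reverse)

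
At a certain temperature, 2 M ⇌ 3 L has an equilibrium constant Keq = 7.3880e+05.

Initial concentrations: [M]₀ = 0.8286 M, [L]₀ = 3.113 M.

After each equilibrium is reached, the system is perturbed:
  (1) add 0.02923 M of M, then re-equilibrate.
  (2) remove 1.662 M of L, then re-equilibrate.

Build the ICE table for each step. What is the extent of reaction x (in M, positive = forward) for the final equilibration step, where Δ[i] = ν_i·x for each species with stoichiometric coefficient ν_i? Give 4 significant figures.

x = 0.002715 M

Q₀ = 43.94 vs Keq = 7.3880e+05 ⇒ Q<K, forward
Step 1:
                  M         L
  I          0.8286     3.113
  C         -0.8181     1.227
  E         0.01052      4.34
  solve Keq expr → x = 0.409; check Q = 7.3880e+05
Then add 0.02923 M of M.
Step 2:
                  M         L
  I         0.03975      4.34
  C        -0.02907   0.04361
  E         0.01068     4.384
  solve Keq expr → x = 0.01454; check Q = 7.3880e+05
Then remove 1.662 M of L.
Step 3:
                  M         L
  I         0.01068     2.722
  C       -0.005431  0.008146
  E        0.005247      2.73
  solve Keq expr → x = 0.002715; check Q = 7.3880e+05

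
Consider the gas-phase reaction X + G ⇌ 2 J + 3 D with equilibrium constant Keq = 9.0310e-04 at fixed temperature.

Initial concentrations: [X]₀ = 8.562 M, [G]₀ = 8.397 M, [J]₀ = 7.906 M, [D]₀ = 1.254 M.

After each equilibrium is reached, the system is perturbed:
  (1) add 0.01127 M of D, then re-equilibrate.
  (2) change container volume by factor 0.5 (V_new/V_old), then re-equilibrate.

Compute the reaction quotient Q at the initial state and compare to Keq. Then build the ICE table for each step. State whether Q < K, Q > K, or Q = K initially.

Q₀ = 1.714; Q > K (proceeds reverse)

Q₀ = 1.714 vs Keq = 9.0310e-04 ⇒ Q>K, reverse
Step 1:
                    X           G           J           D
  Initial       8.562       8.397       7.906       1.254
  Change       0.3808      0.3808     -0.7616      -1.142
  Equil         8.943       8.778       7.144      0.1116
  solve Keq expr → x = -0.3808; check Q = 9.0310e-04
Then add 0.01127 M of D.
Step 2:
                    X           G           J           D
  Initial       8.943       8.778       7.144      0.1228
  Change      0.00372     0.00372   -0.007441    -0.01116
  Equil         8.947       8.782       7.137      0.1117
  solve Keq expr → x = -0.00372; check Q = 9.0310e-04
Then change container volume by factor 0.5 (V_new/V_old).
Step 3:
                    X           G           J           D
  Initial       17.89       17.56       14.27      0.2234
  Change      0.03705     0.03705    -0.07409     -0.1111
  Equil         17.93        17.6        14.2      0.1122
  solve Keq expr → x = -0.03705; check Q = 9.0310e-04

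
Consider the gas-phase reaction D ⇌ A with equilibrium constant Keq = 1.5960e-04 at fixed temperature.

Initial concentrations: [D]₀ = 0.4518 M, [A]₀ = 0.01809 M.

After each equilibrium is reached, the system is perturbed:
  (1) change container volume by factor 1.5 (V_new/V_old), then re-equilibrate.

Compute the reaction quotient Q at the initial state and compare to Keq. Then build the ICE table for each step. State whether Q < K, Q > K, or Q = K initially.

Q₀ = 0.04004 vs Keq = 1.5960e-04 ⇒ Q>K, reverse
Step 1:
                  D         A
  init       0.4518   0.01809
  Δ         0.01802  -0.01802
  eq         0.4698 7.4982e-05
  solve Keq expr → x = -0.01802; check Q = 1.5960e-04
Then change container volume by factor 1.5 (V_new/V_old).
Step 2:
                  D         A
  init       0.3132 4.9988e-05
  Δ               0         0
  eq         0.3132 4.9988e-05
  solve Keq expr → x = 0; check Q = 1.5960e-04

Q₀ = 0.04004; Q > K (proceeds reverse)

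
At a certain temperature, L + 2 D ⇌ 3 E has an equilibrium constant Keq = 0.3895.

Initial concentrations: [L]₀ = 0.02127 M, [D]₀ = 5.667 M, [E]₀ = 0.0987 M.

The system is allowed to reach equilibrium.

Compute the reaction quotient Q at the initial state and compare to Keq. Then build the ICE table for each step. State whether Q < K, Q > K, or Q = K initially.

Q₀ = 0.001408; Q < K (proceeds forward)

Q₀ = 0.001408 vs Keq = 0.3895 ⇒ Q<K, forward
Step 1:
                    L           D           E
  Initial     0.02127       5.667      0.0987
  Change     -0.02093    -0.04186     0.06278
  Equil    3.4168e-04       5.625      0.1615
  solve Keq expr → x = 0.02093; check Q = 0.3895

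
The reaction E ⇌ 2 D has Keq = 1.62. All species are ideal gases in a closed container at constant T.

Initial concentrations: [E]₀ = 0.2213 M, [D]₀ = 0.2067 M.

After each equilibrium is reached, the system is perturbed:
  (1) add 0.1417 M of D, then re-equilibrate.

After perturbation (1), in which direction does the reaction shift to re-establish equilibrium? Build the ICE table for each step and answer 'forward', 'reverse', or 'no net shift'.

Q₀ = 0.1931 vs Keq = 1.62 ⇒ Q<K, forward
Step 1:
                   E          D
  init        0.2213     0.2067
  Δ          -0.1095     0.2189
  eq          0.1118     0.4256
  solve Keq expr → x = 0.1095; check Q = 1.62
Then add 0.1417 M of D.
Step 2:
                   E          D
  init        0.1118     0.5673
  Δ          0.03763   -0.07527
  eq          0.1495     0.4921
  solve Keq expr → x = -0.03763; check Q = 1.62

Direction: reverse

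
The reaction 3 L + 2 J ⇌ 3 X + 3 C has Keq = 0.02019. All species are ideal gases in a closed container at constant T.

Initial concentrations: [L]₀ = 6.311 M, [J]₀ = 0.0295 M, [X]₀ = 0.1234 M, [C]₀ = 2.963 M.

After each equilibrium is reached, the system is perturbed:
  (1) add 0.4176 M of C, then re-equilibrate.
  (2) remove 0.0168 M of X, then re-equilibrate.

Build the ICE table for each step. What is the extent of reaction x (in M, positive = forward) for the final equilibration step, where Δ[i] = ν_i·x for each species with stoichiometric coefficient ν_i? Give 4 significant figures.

x = 0.003422 M

Q₀ = 0.2235 vs Keq = 0.02019 ⇒ Q>K, reverse
Step 1:
                  L         J         X         C
  init        6.311    0.0295    0.1234     2.963
  Δ         0.03805   0.02537  -0.03805  -0.03805
  eq          6.349   0.05487   0.08535     2.925
  solve Keq expr → x = -0.01268; check Q = 0.02019
Then add 0.4176 M of C.
Step 2:
                  L         J         X         C
  init        6.349   0.05487   0.08535     3.343
  Δ        0.006529  0.004353 -0.006529 -0.006529
  eq          6.356   0.05922   0.07882     3.336
  solve Keq expr → x = -0.002176; check Q = 0.02019
Then remove 0.0168 M of X.
Step 3:
                  L         J         X         C
  init        6.356   0.05922   0.06202     3.336
  Δ        -0.01027 -0.006843   0.01027   0.01027
  eq          6.345   0.05238   0.07228     3.346
  solve Keq expr → x = 0.003422; check Q = 0.02019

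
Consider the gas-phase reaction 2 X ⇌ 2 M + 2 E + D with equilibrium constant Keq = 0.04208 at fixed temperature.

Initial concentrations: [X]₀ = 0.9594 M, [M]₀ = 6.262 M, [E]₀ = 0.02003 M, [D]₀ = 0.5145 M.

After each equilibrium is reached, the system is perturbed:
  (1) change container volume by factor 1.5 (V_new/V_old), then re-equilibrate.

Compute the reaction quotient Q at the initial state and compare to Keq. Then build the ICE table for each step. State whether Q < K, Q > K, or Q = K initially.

Q₀ = 0.008794 vs Keq = 0.04208 ⇒ Q<K, forward
Step 1:
                    X           M           E           D
  init         0.9594       6.262     0.02003      0.5145
  Δ          -0.02217     0.02217     0.02217     0.01109
  eq           0.9372       6.284      0.0422      0.5256
  solve Keq expr → x = 0.01109; check Q = 0.04208
Then change container volume by factor 1.5 (V_new/V_old).
Step 2:
                    X           M           E           D
  init         0.6248       4.189     0.02813      0.3504
  Δ          -0.02085     0.02085     0.02085     0.01043
  eq            0.604        4.21     0.04899      0.3608
  solve Keq expr → x = 0.01043; check Q = 0.04208

Q₀ = 0.008794; Q < K (proceeds forward)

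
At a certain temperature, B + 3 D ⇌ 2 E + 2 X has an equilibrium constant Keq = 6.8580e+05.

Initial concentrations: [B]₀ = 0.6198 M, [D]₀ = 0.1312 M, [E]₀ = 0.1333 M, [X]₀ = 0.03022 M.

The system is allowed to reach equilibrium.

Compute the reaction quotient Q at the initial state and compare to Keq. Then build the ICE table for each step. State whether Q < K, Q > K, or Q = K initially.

Q₀ = 0.01159 vs Keq = 6.8580e+05 ⇒ Q<K, forward
Step 1:
                   B          D          E          X
  init        0.6198     0.1312     0.1333    0.03022
  Δ         -0.04334      -0.13    0.08668    0.08668
  eq          0.5765   0.001187       0.22     0.1169
  solve Keq expr → x = 0.04334; check Q = 6.8580e+05

Q₀ = 0.01159; Q < K (proceeds forward)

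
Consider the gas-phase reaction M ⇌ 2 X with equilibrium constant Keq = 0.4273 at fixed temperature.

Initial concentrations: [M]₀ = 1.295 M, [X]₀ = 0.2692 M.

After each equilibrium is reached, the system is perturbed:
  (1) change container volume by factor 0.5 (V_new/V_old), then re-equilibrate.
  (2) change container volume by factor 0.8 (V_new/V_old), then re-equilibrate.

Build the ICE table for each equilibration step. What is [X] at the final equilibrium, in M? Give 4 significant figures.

[X]_eq = 1.134 M

Q₀ = 0.05596 vs Keq = 0.4273 ⇒ Q<K, forward
Step 1:
                    M           X
  init          1.295      0.2692
  Δ           -0.2064      0.4128
  eq            1.089       0.682
  solve Keq expr → x = 0.2064; check Q = 0.4273
Then change container volume by factor 0.5 (V_new/V_old).
Step 2:
                    M           X
  init          2.177       1.364
  Δ            0.1802     -0.3604
  eq            2.357       1.004
  solve Keq expr → x = -0.1802; check Q = 0.4273
Then change container volume by factor 0.8 (V_new/V_old).
Step 3:
                    M           X
  init          2.947       1.255
  Δ           0.06049      -0.121
  eq            3.007       1.134
  solve Keq expr → x = -0.06049; check Q = 0.4273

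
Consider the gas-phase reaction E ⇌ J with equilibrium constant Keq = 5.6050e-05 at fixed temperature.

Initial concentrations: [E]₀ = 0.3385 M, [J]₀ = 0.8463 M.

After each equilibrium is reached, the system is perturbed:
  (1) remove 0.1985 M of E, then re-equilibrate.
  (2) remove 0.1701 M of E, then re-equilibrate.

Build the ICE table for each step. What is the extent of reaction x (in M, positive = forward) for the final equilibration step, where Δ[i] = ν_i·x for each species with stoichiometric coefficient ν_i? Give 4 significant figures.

x = -9.5336e-06 M

Q₀ = 2.5 vs Keq = 5.6050e-05 ⇒ Q>K, reverse
Step 1:
                  E         J
  I          0.3385    0.8463
  C          0.8462   -0.8462
  E           1.185 6.6404e-05
  solve Keq expr → x = -0.8462; check Q = 5.6050e-05
Then remove 0.1985 M of E.
Step 2:
                  E         J
  I          0.9862 6.6404e-05
  C       1.1125e-05 -1.1125e-05
  E          0.9862 5.5279e-05
  solve Keq expr → x = -1.1125e-05; check Q = 5.6050e-05
Then remove 0.1701 M of E.
Step 3:
                  E         J
  I          0.8161 5.5279e-05
  C       9.5336e-06 -9.5336e-06
  E          0.8162 4.5745e-05
  solve Keq expr → x = -9.5336e-06; check Q = 5.6050e-05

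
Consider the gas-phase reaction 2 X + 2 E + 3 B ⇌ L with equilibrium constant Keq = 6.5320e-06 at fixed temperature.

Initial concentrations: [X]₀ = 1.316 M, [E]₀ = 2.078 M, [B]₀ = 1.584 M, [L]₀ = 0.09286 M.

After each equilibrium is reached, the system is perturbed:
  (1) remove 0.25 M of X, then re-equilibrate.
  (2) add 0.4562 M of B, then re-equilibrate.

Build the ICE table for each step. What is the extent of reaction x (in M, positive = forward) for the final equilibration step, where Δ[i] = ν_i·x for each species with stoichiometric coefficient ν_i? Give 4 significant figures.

Q₀ = 0.003124 vs Keq = 6.5320e-06 ⇒ Q>K, reverse
Step 1:
                    X           E           B           L
  Initial       1.316       2.078       1.584     0.09286
  Change       0.1847      0.1847      0.2771    -0.09237
  Equil         1.501       2.263       1.861  4.8558e-04
  solve Keq expr → x = -0.09237; check Q = 6.5320e-06
Then remove 0.25 M of X.
Step 2:
                    X           E           B           L
  Initial       1.251       2.263       1.861  4.8558e-04
  Change   2.9563e-04  2.9563e-04  4.4345e-04 -1.4782e-04
  Equil         1.251       2.263       1.862  3.3776e-04
  solve Keq expr → x = -1.4782e-04; check Q = 6.5320e-06
Then add 0.4562 M of B.
Step 3:
                    X           E           B           L
  Initial       1.251       2.263       2.318  3.3776e-04
  Change  -6.2469e-04 -6.2469e-04 -9.3704e-04  3.1235e-04
  Equil          1.25       2.262       2.317  6.5011e-04
  solve Keq expr → x = 3.1235e-04; check Q = 6.5320e-06

x = 3.1235e-04 M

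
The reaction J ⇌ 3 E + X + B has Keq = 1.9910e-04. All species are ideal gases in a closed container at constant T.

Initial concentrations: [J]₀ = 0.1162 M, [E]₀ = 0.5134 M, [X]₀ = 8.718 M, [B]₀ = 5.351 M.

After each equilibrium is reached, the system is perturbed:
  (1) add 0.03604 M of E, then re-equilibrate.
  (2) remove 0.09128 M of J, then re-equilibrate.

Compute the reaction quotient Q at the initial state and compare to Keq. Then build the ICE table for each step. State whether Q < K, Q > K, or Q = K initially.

Q₀ = 54.33; Q > K (proceeds reverse)

Q₀ = 54.33 vs Keq = 1.9910e-04 ⇒ Q>K, reverse
Step 1:
                   J          E          X          B
  I           0.1162     0.5134      8.718      5.351
  C           0.1675    -0.5026    -0.1675    -0.1675
  E           0.2837    0.01084       8.55      5.183
  solve Keq expr → x = -0.1675; check Q = 1.9910e-04
Then add 0.03604 M of E.
Step 2:
                   J          E          X          B
  I           0.2837    0.04688       8.55      5.183
  C          0.01196   -0.03588   -0.01196   -0.01196
  E           0.2957    0.01101      8.539      5.172
  solve Keq expr → x = -0.01196; check Q = 1.9910e-04
Then remove 0.09128 M of J.
Step 3:
                   J          E          X          B
  I           0.2044    0.01101      8.539      5.172
  C       4.2244e-04  -0.001267 -4.2244e-04 -4.2244e-04
  E           0.2048   0.009739      8.538      5.171
  solve Keq expr → x = -4.2244e-04; check Q = 1.9910e-04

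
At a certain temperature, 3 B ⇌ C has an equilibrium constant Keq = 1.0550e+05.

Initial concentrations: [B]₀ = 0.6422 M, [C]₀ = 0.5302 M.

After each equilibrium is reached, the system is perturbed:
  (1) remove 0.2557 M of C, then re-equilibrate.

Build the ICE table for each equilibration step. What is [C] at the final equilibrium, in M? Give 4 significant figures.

[C]_eq = 0.483 M

Q₀ = 2.002 vs Keq = 1.0550e+05 ⇒ Q<K, forward
Step 1:
                  B         C
  Initial    0.6422    0.5302
  Change    -0.6231    0.2077
  Equil     0.01912    0.7379
  solve Keq expr → x = 0.2077; check Q = 1.0550e+05
Then remove 0.2557 M of C.
Step 2:
                  B         C
  Initial   0.01912    0.4822
  Change  -0.002519 8.3966e-04
  Equil     0.01661     0.483
  solve Keq expr → x = 8.3966e-04; check Q = 1.0550e+05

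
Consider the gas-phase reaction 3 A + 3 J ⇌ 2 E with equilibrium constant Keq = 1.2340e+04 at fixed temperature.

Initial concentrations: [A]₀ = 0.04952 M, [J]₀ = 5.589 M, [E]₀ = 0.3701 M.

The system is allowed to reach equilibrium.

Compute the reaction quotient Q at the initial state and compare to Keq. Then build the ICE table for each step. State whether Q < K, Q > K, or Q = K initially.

Q₀ = 6.461; Q < K (proceeds forward)

Q₀ = 6.461 vs Keq = 1.2340e+04 ⇒ Q<K, forward
Step 1:
                  A         J         E
  I         0.04952     5.589    0.3701
  C        -0.04528  -0.04528   0.03019
  E         0.00424     5.544    0.4003
  solve Keq expr → x = 0.01509; check Q = 1.2340e+04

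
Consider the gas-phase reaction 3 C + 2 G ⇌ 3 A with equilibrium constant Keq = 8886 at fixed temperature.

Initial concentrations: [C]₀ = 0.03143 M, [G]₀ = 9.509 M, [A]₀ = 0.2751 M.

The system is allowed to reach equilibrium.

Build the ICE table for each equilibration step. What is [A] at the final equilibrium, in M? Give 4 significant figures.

Q₀ = 7.416 vs Keq = 8886 ⇒ Q<K, forward
Step 1:
                  C         G         A
  init      0.03143     9.509    0.2751
  Δ        -0.02816  -0.01878   0.02816
  eq       0.003266      9.49    0.3033
  solve Keq expr → x = 0.009388; check Q = 8886

[A]_eq = 0.3033 M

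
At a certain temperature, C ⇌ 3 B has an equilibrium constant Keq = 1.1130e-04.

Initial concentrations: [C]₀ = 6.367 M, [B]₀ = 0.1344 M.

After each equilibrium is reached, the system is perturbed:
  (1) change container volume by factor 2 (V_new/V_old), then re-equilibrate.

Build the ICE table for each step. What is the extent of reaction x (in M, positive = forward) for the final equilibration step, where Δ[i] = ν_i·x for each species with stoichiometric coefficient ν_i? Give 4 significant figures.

Q₀ = 3.8130e-04 vs Keq = 1.1130e-04 ⇒ Q>K, reverse
Step 1:
                   C          B
  Initial      6.367     0.1344
  Change     0.01506   -0.04518
  Equil        6.382    0.08922
  solve Keq expr → x = -0.01506; check Q = 1.1130e-04
Then change container volume by factor 2 (V_new/V_old).
Step 2:
                   C          B
  Initial      3.191    0.04461
  Change   -0.008714    0.02614
  Equil        3.182    0.07075
  solve Keq expr → x = 0.008714; check Q = 1.1130e-04

x = 0.008714 M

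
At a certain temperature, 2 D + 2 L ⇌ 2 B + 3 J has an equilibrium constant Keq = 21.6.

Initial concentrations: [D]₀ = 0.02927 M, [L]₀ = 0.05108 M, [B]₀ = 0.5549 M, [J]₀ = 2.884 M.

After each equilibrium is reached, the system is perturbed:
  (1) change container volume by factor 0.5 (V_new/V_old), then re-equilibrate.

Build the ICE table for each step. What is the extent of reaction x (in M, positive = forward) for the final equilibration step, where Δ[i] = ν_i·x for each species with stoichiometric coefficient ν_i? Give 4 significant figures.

x = -0.03076 M

Q₀ = 3.3042e+06 vs Keq = 21.6 ⇒ Q>K, reverse
Step 1:
                    D           L           B           J
  init        0.02927     0.05108      0.5549       2.884
  Δ            0.3544      0.3544     -0.3544     -0.5317
  eq           0.3837      0.4055      0.2005       2.352
  solve Keq expr → x = -0.1772; check Q = 21.6
Then change container volume by factor 0.5 (V_new/V_old).
Step 2:
                    D           L           B           J
  init         0.7674      0.8111      0.4009       4.705
  Δ           0.06153     0.06153    -0.06153    -0.09229
  eq            0.829      0.8726      0.3394       4.612
  solve Keq expr → x = -0.03076; check Q = 21.6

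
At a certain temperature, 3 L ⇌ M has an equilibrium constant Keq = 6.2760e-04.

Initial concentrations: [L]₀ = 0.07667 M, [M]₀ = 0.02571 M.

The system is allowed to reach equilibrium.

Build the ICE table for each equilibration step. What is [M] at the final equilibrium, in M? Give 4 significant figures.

Q₀ = 57.05 vs Keq = 6.2760e-04 ⇒ Q>K, reverse
Step 1:
                   L          M
  init       0.07667    0.02571
  Δ          0.07712   -0.02571
  eq          0.1538 2.2829e-06
  solve Keq expr → x = -0.02571; check Q = 6.2760e-04

[M]_eq = 2.2829e-06 M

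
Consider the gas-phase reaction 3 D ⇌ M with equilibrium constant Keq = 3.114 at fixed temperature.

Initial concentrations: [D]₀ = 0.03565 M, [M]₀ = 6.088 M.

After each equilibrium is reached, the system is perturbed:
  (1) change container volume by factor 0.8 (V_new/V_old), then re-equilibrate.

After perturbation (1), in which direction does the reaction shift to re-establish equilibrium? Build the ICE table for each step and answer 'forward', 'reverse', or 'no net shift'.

Q₀ = 1.3437e+05 vs Keq = 3.114 ⇒ Q>K, reverse
Step 1:
                    D           M
  init        0.03565       6.088
  Δ             1.187     -0.3957
  eq            1.223       5.692
  solve Keq expr → x = -0.3957; check Q = 3.114
Then change container volume by factor 0.8 (V_new/V_old).
Step 2:
                    D           M
  init          1.528       7.115
  Δ            -0.207     0.06901
  eq            1.321       7.184
  solve Keq expr → x = 0.06901; check Q = 3.114

Direction: forward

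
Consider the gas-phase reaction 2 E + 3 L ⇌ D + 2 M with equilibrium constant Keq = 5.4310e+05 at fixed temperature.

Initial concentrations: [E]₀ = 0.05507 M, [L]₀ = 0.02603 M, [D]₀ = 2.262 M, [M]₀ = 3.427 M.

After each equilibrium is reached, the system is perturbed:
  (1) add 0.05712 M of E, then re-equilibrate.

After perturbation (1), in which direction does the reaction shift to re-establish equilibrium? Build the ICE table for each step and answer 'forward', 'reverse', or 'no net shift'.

Direction: forward

Q₀ = 4.9667e+08 vs Keq = 5.4310e+05 ⇒ Q>K, reverse
Step 1:
                    E           L           D           M
  Initial     0.05507     0.02603       2.262       3.427
  Change      0.07547      0.1132    -0.03774    -0.07547
  Equil        0.1305      0.1392       2.224       3.352
  solve Keq expr → x = -0.03774; check Q = 5.4310e+05
Then add 0.05712 M of E.
Step 2:
                    E           L           D           M
  Initial      0.1877      0.1392       2.224       3.352
  Change     -0.01536    -0.02304    0.007679     0.01536
  Equil        0.1723      0.1162       2.232       3.367
  solve Keq expr → x = 0.007679; check Q = 5.4310e+05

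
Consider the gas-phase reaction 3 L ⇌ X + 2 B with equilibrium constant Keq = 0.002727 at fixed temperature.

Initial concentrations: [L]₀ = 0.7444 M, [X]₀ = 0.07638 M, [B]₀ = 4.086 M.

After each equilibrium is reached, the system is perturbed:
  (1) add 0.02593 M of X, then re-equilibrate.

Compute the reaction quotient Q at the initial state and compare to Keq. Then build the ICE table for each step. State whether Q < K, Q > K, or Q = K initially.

Q₀ = 3.091; Q > K (proceeds reverse)

Q₀ = 3.091 vs Keq = 0.002727 ⇒ Q>K, reverse
Step 1:
                    L           X           B
  I            0.7444     0.07638       4.086
  C            0.2287    -0.07622     -0.1524
  E            0.9731  1.6238e-04       3.934
  solve Keq expr → x = -0.07622; check Q = 0.002727
Then add 0.02593 M of X.
Step 2:
                    L           X           B
  I            0.9731     0.02609       3.934
  C           0.07765    -0.02588    -0.05176
  E             1.051  2.0992e-04       3.882
  solve Keq expr → x = -0.02588; check Q = 0.002727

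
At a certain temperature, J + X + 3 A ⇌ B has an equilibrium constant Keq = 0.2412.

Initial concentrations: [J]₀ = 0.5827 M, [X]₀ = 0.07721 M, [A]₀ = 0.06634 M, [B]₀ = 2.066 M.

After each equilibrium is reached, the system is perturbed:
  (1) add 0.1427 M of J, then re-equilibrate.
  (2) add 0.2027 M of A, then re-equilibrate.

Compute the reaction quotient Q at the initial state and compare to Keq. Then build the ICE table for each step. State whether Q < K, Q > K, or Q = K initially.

Q₀ = 1.5728e+05 vs Keq = 0.2412 ⇒ Q>K, reverse
Step 1:
                   J          X          A          B
  init        0.5827    0.07721    0.06634      2.066
  Δ             0.62       0.62       1.86      -0.62
  eq           1.203     0.6972      1.926      1.446
  solve Keq expr → x = -0.62; check Q = 0.2412
Then add 0.1427 M of J.
Step 2:
                   J          X          A          B
  init         1.345     0.6972      1.926      1.446
  Δ         -0.01473   -0.01473   -0.04419    0.01473
  eq           1.331     0.6825      1.882      1.461
  solve Keq expr → x = 0.01473; check Q = 0.2412
Then add 0.2027 M of A.
Step 3:
                   J          X          A          B
  init         1.331     0.6825      2.085      1.461
  Δ         -0.04146   -0.04146    -0.1244    0.04146
  eq           1.289      0.641      1.961      1.502
  solve Keq expr → x = 0.04146; check Q = 0.2412

Q₀ = 1.5728e+05; Q > K (proceeds reverse)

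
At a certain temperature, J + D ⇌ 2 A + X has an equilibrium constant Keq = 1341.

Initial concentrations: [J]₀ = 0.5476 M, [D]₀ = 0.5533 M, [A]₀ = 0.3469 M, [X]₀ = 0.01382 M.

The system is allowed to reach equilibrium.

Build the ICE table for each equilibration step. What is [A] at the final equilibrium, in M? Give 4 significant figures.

Q₀ = 0.005489 vs Keq = 1341 ⇒ Q<K, forward
Step 1:
                    J           D           A           X
  I            0.5476      0.5533      0.3469     0.01382
  C           -0.5225     -0.5225       1.045      0.5225
  E           0.02513     0.03083       1.392      0.5363
  solve Keq expr → x = 0.5225; check Q = 1341

[A]_eq = 1.392 M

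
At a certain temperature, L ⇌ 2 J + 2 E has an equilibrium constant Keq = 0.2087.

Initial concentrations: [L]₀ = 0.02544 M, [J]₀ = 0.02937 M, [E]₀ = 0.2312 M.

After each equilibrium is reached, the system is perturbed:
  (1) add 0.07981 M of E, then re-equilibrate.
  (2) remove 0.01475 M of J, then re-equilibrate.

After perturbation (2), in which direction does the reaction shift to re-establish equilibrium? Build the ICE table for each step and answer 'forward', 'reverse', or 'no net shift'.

Q₀ = 0.001812 vs Keq = 0.2087 ⇒ Q<K, forward
Step 1:
                  L         J         E
  init      0.02544   0.02937    0.2312
  Δ        -0.02331   0.04661   0.04661
  eq       0.002135   0.07598    0.2778
  solve Keq expr → x = 0.02331; check Q = 0.2087
Then add 0.07981 M of E.
Step 2:
                  L         J         E
  init     0.002135   0.07598    0.3576
  Δ        0.001149 -0.002299 -0.002299
  eq       0.003284   0.07368    0.3553
  solve Keq expr → x = -0.001149; check Q = 0.2087
Then remove 0.01475 M of J.
Step 3:
                  L         J         E
  init     0.003284   0.05893    0.3553
  Δ       -0.001011  0.002022  0.002022
  eq       0.002273   0.06095    0.3573
  solve Keq expr → x = 0.001011; check Q = 0.2087

Direction: forward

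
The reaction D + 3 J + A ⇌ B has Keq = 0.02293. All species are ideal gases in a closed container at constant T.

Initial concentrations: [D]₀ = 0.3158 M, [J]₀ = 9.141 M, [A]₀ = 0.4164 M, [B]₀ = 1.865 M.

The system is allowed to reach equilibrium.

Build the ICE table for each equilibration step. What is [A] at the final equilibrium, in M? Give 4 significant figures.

Q₀ = 0.01857 vs Keq = 0.02293 ⇒ Q<K, forward
Step 1:
                    D           J           A           B
  I            0.3158       9.141      0.4164       1.865
  C          -0.02878    -0.08635    -0.02878     0.02878
  E             0.287       9.055      0.3876       1.894
  solve Keq expr → x = 0.02878; check Q = 0.02293

[A]_eq = 0.3876 M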